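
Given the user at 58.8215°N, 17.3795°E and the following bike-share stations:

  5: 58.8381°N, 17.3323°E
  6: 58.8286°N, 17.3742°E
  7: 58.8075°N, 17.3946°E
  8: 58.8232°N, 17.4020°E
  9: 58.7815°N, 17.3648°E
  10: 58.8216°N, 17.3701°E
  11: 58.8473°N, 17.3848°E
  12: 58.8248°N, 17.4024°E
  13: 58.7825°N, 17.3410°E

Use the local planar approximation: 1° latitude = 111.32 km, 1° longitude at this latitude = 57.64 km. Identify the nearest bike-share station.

Distances from 58.8215°N, 17.3795°E:
5: 3.2888 km
6: 0.8474 km
7: 1.7850 km
8: 1.3106 km
9: 4.5327 km
10: 0.5419 km
11: 2.8883 km
12: 1.3701 km
13: 4.8758 km
Minimum: 10 at 0.5419 km.

10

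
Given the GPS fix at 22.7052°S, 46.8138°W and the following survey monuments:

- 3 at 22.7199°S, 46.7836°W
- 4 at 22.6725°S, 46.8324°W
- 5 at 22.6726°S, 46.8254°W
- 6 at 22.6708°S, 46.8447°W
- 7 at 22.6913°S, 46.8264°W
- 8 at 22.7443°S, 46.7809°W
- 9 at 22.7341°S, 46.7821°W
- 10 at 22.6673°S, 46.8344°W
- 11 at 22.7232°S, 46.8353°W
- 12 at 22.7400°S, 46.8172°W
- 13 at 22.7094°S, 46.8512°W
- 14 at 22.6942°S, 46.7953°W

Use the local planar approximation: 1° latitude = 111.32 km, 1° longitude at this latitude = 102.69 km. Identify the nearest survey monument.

7

Distances from 22.7052°S, 46.8138°W:
3: √((-0.0147·111.32)² + (0.0302·102.69)²) = √(2.677818 + 9.617677) = 3.5065 km
4: √((0.0327·111.32)² + (-0.0186·102.69)²) = √(13.250794 + 3.648230) = 4.1108 km
5: √((0.0326·111.32)² + (-0.0116·102.69)²) = √(13.169873 + 1.418967) = 3.8195 km
6: √((0.0344·111.32)² + (-0.0309·102.69)²) = √(14.664366 + 10.068697) = 4.9732 km
7: √((0.0139·111.32)² + (-0.0126·102.69)²) = √(2.394286 + 1.674162) = 2.0170 km
8: √((-0.0391·111.32)² + (0.0329·102.69)²) = √(18.945231 + 11.414269) = 5.5099 km
9: √((-0.0289·111.32)² + (0.0317·102.69)²) = √(10.350041 + 10.596802) = 4.5768 km
10: √((0.0379·111.32)² + (-0.0206·102.69)²) = √(17.800197 + 4.474976) = 4.7197 km
11: √((-0.0180·111.32)² + (-0.0215·102.69)²) = √(4.015054 + 4.874535) = 2.9815 km
12: √((-0.0348·111.32)² + (-0.0034·102.69)²) = √(15.007380 + 0.121903) = 3.8896 km
13: √((-0.0042·111.32)² + (-0.0374·102.69)²) = √(0.218597 + 14.750254) = 3.8690 km
14: √((0.0110·111.32)² + (0.0185·102.69)²) = √(1.499449 + 3.609107) = 2.2602 km
Minimum: 7 at 2.0170 km.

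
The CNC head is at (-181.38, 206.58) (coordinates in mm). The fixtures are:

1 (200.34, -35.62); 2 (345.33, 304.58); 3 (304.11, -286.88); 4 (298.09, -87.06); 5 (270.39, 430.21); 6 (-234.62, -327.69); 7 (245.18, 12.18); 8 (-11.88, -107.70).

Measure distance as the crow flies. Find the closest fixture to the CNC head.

8

Distances from (-181.38, 206.58):
1: √((381.72)² + (-242.20)²) = √(145710.1584 + 58660.8400) = 452.07 mm
2: √((526.71)² + (98.00)²) = √(277423.4241 + 9604.0000) = 535.75 mm
3: √((485.49)² + (-493.46)²) = √(235700.5401 + 243502.7716) = 692.25 mm
4: √((479.47)² + (-293.64)²) = √(229891.4809 + 86224.4496) = 562.24 mm
5: √((451.77)² + (223.63)²) = √(204096.1329 + 50010.3769) = 504.09 mm
6: √((-53.24)² + (-534.27)²) = √(2834.4976 + 285444.4329) = 536.92 mm
7: √((426.56)² + (-194.40)²) = √(181953.4336 + 37791.3600) = 468.77 mm
8: √((169.50)² + (-314.28)²) = √(28730.2500 + 98771.9184) = 357.07 mm
Minimum: 8 at 357.07 mm.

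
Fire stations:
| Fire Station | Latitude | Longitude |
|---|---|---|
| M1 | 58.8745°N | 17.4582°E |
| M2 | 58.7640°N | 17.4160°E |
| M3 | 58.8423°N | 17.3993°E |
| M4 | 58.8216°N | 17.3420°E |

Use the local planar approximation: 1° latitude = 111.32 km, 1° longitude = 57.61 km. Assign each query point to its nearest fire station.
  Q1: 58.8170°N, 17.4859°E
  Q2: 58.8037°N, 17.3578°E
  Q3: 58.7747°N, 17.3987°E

Q1 at 58.8170°N, 17.4859°E:
  M1: 6.5968 km
  M2: 7.1432 km
  M3: 5.7291 km
  M4: 8.3059 km
  → nearest: M3 (5.7291 km)
Q2 at 58.8037°N, 17.3578°E:
  M1: 9.7761 km
  M2: 5.5473 km
  M3: 4.9173 km
  M4: 2.1907 km
  → nearest: M4 (2.1907 km)
Q3 at 58.7747°N, 17.3987°E:
  M1: 11.6265 km
  M2: 1.5531 km
  M3: 7.5253 km
  M4: 6.1586 km
  → nearest: M2 (1.5531 km)

Q1→M3; Q2→M4; Q3→M2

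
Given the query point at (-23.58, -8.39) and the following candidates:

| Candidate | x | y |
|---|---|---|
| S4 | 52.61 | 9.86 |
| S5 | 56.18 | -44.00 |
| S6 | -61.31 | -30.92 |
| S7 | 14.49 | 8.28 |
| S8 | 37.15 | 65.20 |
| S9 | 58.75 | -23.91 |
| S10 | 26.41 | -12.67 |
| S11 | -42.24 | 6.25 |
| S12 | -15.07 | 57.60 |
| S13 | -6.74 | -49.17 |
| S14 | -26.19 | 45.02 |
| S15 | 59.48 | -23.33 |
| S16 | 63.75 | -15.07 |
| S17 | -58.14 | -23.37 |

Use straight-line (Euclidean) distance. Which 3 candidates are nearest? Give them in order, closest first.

Distances from (-23.58, -8.39):
S4: 78.35
S5: 87.35
S6: 43.94
S7: 41.56
S8: 95.41
S9: 83.78
S10: 50.17
S11: 23.72
S12: 66.54
S13: 44.12
S14: 53.47
S15: 84.39
S16: 87.59
S17: 37.67
Sorted: S11 (23.72) < S17 (37.67) < S7 (41.56) < S6 (43.94) < S13 (44.12) < …

S11, S17, S7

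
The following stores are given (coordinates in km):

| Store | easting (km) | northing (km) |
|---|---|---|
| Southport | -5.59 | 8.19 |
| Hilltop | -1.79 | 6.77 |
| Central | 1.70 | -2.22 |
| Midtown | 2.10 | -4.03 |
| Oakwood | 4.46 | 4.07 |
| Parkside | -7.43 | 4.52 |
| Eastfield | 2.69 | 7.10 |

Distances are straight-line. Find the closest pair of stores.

Central and Midtown

Pairwise distances:
Southport–Hilltop: 4.06 km
Southport–Central: 12.71 km
Southport–Midtown: 14.44 km
Southport–Oakwood: 10.86 km
Southport–Parkside: 4.11 km
Southport–Eastfield: 8.35 km
Hilltop–Central: 9.64 km
Hilltop–Midtown: 11.48 km
Hilltop–Oakwood: 6.81 km
Hilltop–Parkside: 6.07 km
Hilltop–Eastfield: 4.49 km
Central–Midtown: 1.85 km
Central–Oakwood: 6.87 km
Central–Parkside: 11.35 km
Central–Eastfield: 9.37 km
Midtown–Oakwood: 8.44 km
Midtown–Parkside: 12.80 km
Midtown–Eastfield: 11.15 km
Oakwood–Parkside: 11.90 km
Oakwood–Eastfield: 3.51 km
Parkside–Eastfield: 10.44 km
Closest pair: Central–Midtown at 1.85 km.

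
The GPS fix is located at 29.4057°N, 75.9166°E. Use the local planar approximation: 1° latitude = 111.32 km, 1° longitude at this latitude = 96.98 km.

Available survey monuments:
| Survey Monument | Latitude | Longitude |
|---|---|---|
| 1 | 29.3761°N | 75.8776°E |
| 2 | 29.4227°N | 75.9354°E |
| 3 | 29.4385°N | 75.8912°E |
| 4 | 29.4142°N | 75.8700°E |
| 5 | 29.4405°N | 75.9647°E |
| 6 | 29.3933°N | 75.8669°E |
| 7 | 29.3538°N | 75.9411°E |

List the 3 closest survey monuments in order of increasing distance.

2, 3, 4

Distances from 29.4057°N, 75.9166°E:
1: √((-0.0296·111.32)² + (-0.0390·96.98)²) = √(10.857499 + 14.305188) = 5.0162 km
2: √((0.0170·111.32)² + (0.0188·96.98)²) = √(3.581329 + 3.324146) = 2.6278 km
3: √((0.0328·111.32)² + (-0.0254·96.98)²) = √(13.331962 + 6.067807) = 4.4045 km
4: √((0.0085·111.32)² + (-0.0466·96.98)²) = √(0.895332 + 20.423783) = 4.6173 km
5: √((0.0348·111.32)² + (0.0481·96.98)²) = √(15.007380 + 21.759781) = 6.0636 km
6: √((-0.0124·111.32)² + (-0.0497·96.98)²) = √(1.905416 + 23.231494) = 5.0137 km
7: √((-0.0519·111.32)² + (0.0245·96.98)²) = √(33.379599 + 5.645424) = 6.2470 km
Sorted: 2 (2.6278 km) < 3 (4.4045 km) < 4 (4.6173 km) < 6 (5.0137 km) < 1 (5.0162 km) < …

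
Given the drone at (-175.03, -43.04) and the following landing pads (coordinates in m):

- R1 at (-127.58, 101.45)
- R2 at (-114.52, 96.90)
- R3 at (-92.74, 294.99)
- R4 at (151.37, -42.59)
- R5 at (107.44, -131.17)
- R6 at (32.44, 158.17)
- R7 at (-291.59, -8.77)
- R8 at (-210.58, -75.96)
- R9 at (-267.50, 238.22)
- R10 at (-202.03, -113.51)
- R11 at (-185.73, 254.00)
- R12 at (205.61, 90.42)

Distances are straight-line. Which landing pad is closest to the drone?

Distances from (-175.03, -43.04):
R1: 152.08 m
R2: 152.46 m
R3: 347.90 m
R4: 326.40 m
R5: 295.90 m
R6: 289.01 m
R7: 121.49 m
R8: 48.45 m
R9: 296.07 m
R10: 75.47 m
R11: 297.23 m
R12: 403.36 m
Minimum: R8 at 48.45 m.

R8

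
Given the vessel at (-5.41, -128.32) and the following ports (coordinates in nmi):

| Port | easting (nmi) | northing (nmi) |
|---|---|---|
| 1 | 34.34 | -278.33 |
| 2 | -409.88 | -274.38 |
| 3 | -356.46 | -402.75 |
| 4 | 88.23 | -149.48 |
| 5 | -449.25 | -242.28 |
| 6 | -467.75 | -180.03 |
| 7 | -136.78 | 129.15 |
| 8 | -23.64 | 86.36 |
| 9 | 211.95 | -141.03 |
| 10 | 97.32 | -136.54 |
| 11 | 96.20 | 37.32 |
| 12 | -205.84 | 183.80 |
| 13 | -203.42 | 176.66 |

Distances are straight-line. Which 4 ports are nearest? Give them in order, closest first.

4, 10, 1, 11

Distances from (-5.41, -128.32):
1: √((39.75)² + (-150.01)²) = √(1580.0625 + 22503.0001) = 155.19 nmi
2: √((-404.47)² + (-146.06)²) = √(163595.9809 + 21333.5236) = 430.03 nmi
3: √((-351.05)² + (-274.43)²) = √(123236.1025 + 75311.8249) = 445.59 nmi
4: √((93.64)² + (-21.16)²) = √(8768.4496 + 447.7456) = 96.00 nmi
5: √((-443.84)² + (-113.96)²) = √(196993.9456 + 12986.8816) = 458.24 nmi
6: √((-462.34)² + (-51.71)²) = √(213758.2756 + 2673.9241) = 465.22 nmi
7: √((-131.37)² + (257.47)²) = √(17258.0769 + 66290.8009) = 289.05 nmi
8: √((-18.23)² + (214.68)²) = √(332.3329 + 46087.5024) = 215.45 nmi
9: √((217.36)² + (-12.71)²) = √(47245.3696 + 161.5441) = 217.73 nmi
10: √((102.73)² + (-8.22)²) = √(10553.4529 + 67.5684) = 103.06 nmi
11: √((101.61)² + (165.64)²) = √(10324.5921 + 27436.6096) = 194.32 nmi
12: √((-200.43)² + (312.12)²) = √(40172.1849 + 97418.8944) = 370.93 nmi
13: √((-198.01)² + (304.98)²) = √(39207.9601 + 93012.8004) = 363.62 nmi
Sorted: 4 (96.00 nmi) < 10 (103.06 nmi) < 1 (155.19 nmi) < 11 (194.32 nmi) < 8 (215.45 nmi) < 9 (217.73 nmi) < …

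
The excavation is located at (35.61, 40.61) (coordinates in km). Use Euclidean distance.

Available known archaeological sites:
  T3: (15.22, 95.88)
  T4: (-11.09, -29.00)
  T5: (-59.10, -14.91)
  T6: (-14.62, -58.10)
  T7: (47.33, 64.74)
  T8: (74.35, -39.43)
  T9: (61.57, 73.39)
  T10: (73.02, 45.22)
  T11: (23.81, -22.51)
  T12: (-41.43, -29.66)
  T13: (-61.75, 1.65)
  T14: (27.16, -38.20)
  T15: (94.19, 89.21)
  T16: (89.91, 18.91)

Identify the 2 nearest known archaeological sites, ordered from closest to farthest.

Distances from (35.61, 40.61):
T3: 58.91 km
T4: 83.82 km
T5: 109.78 km
T6: 110.76 km
T7: 26.83 km
T8: 88.92 km
T9: 41.81 km
T10: 37.69 km
T11: 64.21 km
T12: 104.27 km
T13: 104.87 km
T14: 79.26 km
T15: 76.12 km
T16: 58.48 km
Sorted: T7 (26.83 km) < T10 (37.69 km) < T9 (41.81 km) < T16 (58.48 km) < …

T7, T10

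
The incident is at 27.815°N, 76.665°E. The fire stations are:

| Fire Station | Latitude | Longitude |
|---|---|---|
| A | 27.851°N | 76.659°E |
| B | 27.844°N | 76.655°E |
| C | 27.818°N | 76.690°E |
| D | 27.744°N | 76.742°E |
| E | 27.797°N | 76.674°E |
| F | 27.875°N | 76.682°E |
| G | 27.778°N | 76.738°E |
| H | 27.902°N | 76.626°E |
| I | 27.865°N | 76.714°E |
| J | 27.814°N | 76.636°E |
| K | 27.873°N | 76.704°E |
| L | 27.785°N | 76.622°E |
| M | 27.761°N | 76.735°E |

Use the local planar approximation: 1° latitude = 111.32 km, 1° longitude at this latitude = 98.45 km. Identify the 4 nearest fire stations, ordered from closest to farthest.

Distances from 27.815°N, 76.665°E:
A: √((0.036·111.32)² + (-0.006·98.45)²) = √(16.06022 + 0.34893) = 4.051 km
B: √((0.029·111.32)² + (-0.010·98.45)²) = √(10.42179 + 0.96924) = 3.375 km
C: √((0.003·111.32)² + (0.025·98.45)²) = √(0.11153 + 6.05775) = 2.484 km
D: √((-0.071·111.32)² + (0.077·98.45)²) = √(62.46879 + 57.46625) = 10.951 km
E: √((-0.018·111.32)² + (0.009·98.45)²) = √(4.01505 + 0.78508) = 2.191 km
F: √((0.060·111.32)² + (0.017·98.45)²) = √(44.61171 + 2.80110) = 6.886 km
G: √((-0.037·111.32)² + (0.073·98.45)²) = √(16.96484 + 51.65081) = 8.283 km
H: √((0.087·111.32)² + (-0.039·98.45)²) = √(93.79613 + 14.74214) = 10.418 km
I: √((0.050·111.32)² + (0.049·98.45)²) = √(30.98036 + 23.27146) = 7.366 km
J: √((-0.001·111.32)² + (-0.029·98.45)²) = √(0.01239 + 8.15131) = 2.857 km
K: √((0.058·111.32)² + (0.039·98.45)²) = √(41.68717 + 14.74214) = 7.512 km
L: √((-0.030·111.32)² + (-0.043·98.45)²) = √(11.15293 + 17.92125) = 5.392 km
M: √((-0.054·111.32)² + (0.070·98.45)²) = √(36.13549 + 47.49277) = 9.145 km
Sorted: E (2.191 km) < C (2.484 km) < J (2.857 km) < B (3.375 km) < A (4.051 km) < L (5.392 km) < …

E, C, J, B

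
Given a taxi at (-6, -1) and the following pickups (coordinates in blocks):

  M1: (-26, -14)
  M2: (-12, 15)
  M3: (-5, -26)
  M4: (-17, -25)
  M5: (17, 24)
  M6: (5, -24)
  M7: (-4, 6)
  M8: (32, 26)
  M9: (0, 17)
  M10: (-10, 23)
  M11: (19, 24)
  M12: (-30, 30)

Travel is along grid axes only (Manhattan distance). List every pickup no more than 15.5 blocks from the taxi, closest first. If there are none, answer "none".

M7

Distances from (-6, -1):
M1: 33 blocks
M2: 22 blocks
M3: 26 blocks
M4: 35 blocks
M5: 48 blocks
M6: 34 blocks
M7: 9 blocks
M8: 65 blocks
M9: 24 blocks
M10: 28 blocks
M11: 50 blocks
M12: 55 blocks
Threshold 15.5 blocks: M7 (9 blocks) is within range.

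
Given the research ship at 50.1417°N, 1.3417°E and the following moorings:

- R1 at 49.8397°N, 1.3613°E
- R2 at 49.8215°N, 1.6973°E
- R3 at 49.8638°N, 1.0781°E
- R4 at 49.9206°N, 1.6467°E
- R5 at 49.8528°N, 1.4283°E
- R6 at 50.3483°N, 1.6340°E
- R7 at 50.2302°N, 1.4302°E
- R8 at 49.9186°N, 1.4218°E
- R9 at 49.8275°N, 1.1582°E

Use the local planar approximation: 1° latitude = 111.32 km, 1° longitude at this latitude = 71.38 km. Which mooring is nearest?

Distances from 50.1417°N, 1.3417°E:
R1: √((-0.3020·111.32)² + (0.0196·71.38)²) = √(1130.212955 + 1.957335) = 33.6477 km
R2: √((-0.3202·111.32)² + (0.3556·71.38)²) = √(1270.542072 + 644.282881) = 43.7587 km
R3: √((-0.2779·111.32)² + (-0.2636·71.38)²) = √(957.025454 + 354.033125) = 36.2085 km
R4: √((-0.2211·111.32)² + (0.3050·71.38)²) = √(605.792484 + 473.972087) = 32.8598 km
R5: √((-0.2889·111.32)² + (0.0866·71.38)²) = √(1034.287983 + 38.211041) = 32.7490 km
R6: √((0.2066·111.32)² + (0.2923·71.38)²) = √(528.940754 + 435.322102) = 31.0526 km
R7: √((0.0885·111.32)² + (0.0885·71.38)²) = √(97.058357 + 39.906131) = 11.7032 km
R8: √((-0.2231·111.32)² + (0.0801·71.38)²) = √(616.801663 + 32.690241) = 25.4851 km
R9: √((-0.3142·111.32)² + (-0.1835·71.38)²) = √(1223.372621 + 171.563629) = 37.3488 km
Minimum: R7 at 11.7032 km.

R7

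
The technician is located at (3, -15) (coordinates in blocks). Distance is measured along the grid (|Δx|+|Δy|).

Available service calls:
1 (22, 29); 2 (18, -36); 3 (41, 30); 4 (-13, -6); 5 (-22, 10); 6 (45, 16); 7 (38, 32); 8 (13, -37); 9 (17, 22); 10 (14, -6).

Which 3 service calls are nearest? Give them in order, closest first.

10, 4, 8

Distances from (3, -15):
1: 63 blocks
2: 36 blocks
3: 83 blocks
4: 25 blocks
5: 50 blocks
6: 73 blocks
7: 82 blocks
8: 32 blocks
9: 51 blocks
10: 20 blocks
Sorted: 10 (20 blocks) < 4 (25 blocks) < 8 (32 blocks) < 2 (36 blocks) < 5 (50 blocks) < …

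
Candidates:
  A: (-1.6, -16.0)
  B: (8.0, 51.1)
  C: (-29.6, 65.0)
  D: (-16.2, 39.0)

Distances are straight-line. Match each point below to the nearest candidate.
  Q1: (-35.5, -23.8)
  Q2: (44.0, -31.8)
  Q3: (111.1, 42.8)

Q1→A; Q2→A; Q3→B

Q1 at (-35.5, -23.8):
  A: 34.8
  B: 86.6
  C: 89.0
  D: 65.7
  → nearest: A (34.8)
Q2 at (44.0, -31.8):
  A: 48.3
  B: 90.4
  C: 121.6
  D: 92.9
  → nearest: A (48.3)
Q3 at (111.1, 42.8):
  A: 127.1
  B: 103.4
  C: 142.4
  D: 127.4
  → nearest: B (103.4)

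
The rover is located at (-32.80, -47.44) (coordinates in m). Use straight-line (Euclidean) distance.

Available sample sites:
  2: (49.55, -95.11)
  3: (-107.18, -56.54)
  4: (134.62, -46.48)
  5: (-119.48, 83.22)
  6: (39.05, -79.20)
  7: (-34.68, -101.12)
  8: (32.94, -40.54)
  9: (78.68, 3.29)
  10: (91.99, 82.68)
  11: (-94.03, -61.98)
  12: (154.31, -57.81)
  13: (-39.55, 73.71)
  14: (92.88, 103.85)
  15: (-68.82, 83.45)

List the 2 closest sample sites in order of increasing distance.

7, 11

Distances from (-32.80, -47.44):
2: √((82.35)² + (-47.67)²) = √(6781.5225 + 2272.4289) = 95.15 m
3: √((-74.38)² + (-9.10)²) = √(5532.3844 + 82.8100) = 74.93 m
4: √((167.42)² + (0.96)²) = √(28029.4564 + 0.9216) = 167.42 m
5: √((-86.68)² + (130.66)²) = √(7513.4224 + 17072.0356) = 156.80 m
6: √((71.85)² + (-31.76)²) = √(5162.4225 + 1008.6976) = 78.56 m
7: √((-1.88)² + (-53.68)²) = √(3.5344 + 2881.5424) = 53.71 m
8: √((65.74)² + (6.90)²) = √(4321.7476 + 47.6100) = 66.10 m
9: √((111.48)² + (50.73)²) = √(12427.7904 + 2573.5329) = 122.48 m
10: √((124.79)² + (130.12)²) = √(15572.5441 + 16931.2144) = 180.29 m
11: √((-61.23)² + (-14.54)²) = √(3749.1129 + 211.4116) = 62.93 m
12: √((187.11)² + (-10.37)²) = √(35010.1521 + 107.5369) = 187.40 m
13: √((-6.75)² + (121.15)²) = √(45.5625 + 14677.3225) = 121.34 m
14: √((125.68)² + (151.29)²) = √(15795.4624 + 22888.6641) = 196.68 m
15: √((-36.02)² + (130.89)²) = √(1297.4404 + 17132.1921) = 135.76 m
Sorted: 7 (53.71 m) < 11 (62.93 m) < 8 (66.10 m) < 3 (74.93 m) < …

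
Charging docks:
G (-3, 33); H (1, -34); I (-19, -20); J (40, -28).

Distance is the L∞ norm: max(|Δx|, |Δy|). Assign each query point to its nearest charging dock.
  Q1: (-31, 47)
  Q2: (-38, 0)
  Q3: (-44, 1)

Q1→G; Q2→I; Q3→I

Q1 at (-31, 47):
  G: max(|28|, |-14|) = 28
  H: max(|32|, |-81|) = 81
  I: max(|12|, |-67|) = 67
  J: max(|71|, |-75|) = 75
  → nearest: G (28)
Q2 at (-38, 0):
  G: max(|35|, |33|) = 35
  H: max(|39|, |-34|) = 39
  I: max(|19|, |-20|) = 20
  J: max(|78|, |-28|) = 78
  → nearest: I (20)
Q3 at (-44, 1):
  G: max(|41|, |32|) = 41
  H: max(|45|, |-35|) = 45
  I: max(|25|, |-21|) = 25
  J: max(|84|, |-29|) = 84
  → nearest: I (25)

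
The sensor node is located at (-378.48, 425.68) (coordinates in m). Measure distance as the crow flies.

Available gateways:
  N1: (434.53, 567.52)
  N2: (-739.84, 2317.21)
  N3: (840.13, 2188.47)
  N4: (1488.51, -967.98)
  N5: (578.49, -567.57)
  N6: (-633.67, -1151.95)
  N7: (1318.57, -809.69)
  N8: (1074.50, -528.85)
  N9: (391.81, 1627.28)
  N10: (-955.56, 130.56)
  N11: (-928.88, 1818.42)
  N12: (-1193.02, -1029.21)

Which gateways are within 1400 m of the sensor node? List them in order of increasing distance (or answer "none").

Distances from (-378.48, 425.68):
N1: √((813.01)² + (141.84)²) = √(660985.2601 + 20118.5856) = 825.29 m
N2: √((-361.36)² + (1891.53)²) = √(130581.0496 + 3577885.7409) = 1925.74 m
N3: √((1218.61)² + (1762.79)²) = √(1485010.3321 + 3107428.5841) = 2143.00 m
N4: √((1866.99)² + (-1393.66)²) = √(3485651.6601 + 1942288.1956) = 2329.79 m
N5: √((956.97)² + (-993.25)²) = √(915791.5809 + 986545.5625) = 1379.25 m
N6: √((-255.19)² + (-1577.63)²) = √(65121.9361 + 2488916.4169) = 1598.14 m
N7: √((1697.05)² + (-1235.37)²) = √(2879978.7025 + 1526139.0369) = 2099.08 m
N8: √((1452.98)² + (-954.53)²) = √(2111150.8804 + 911127.5209) = 1738.47 m
N9: √((770.29)² + (1201.60)²) = √(593346.6841 + 1443842.5600) = 1427.30 m
N10: √((-577.08)² + (-295.12)²) = √(333021.3264 + 87095.8144) = 648.16 m
N11: √((-550.40)² + (1392.74)²) = √(302940.1600 + 1939724.7076) = 1497.55 m
N12: √((-814.54)² + (-1454.89)²) = √(663475.4116 + 2116704.9121) = 1667.39 m
Threshold 1400 m: N10 (648.16 m), N1 (825.29 m), N5 (1379.25 m) are within range.

N10, N1, N5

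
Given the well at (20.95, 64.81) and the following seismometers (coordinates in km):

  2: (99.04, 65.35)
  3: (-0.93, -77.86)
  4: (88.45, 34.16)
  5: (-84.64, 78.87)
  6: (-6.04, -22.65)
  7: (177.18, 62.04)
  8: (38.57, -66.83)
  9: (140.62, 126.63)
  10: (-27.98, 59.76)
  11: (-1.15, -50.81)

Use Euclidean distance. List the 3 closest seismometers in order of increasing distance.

Distances from (20.95, 64.81):
2: √((78.09)² + (0.54)²) = √(6098.0481 + 0.2916) = 78.09 km
3: √((-21.88)² + (-142.67)²) = √(478.7344 + 20354.7289) = 144.34 km
4: √((67.50)² + (-30.65)²) = √(4556.2500 + 939.4225) = 74.13 km
5: √((-105.59)² + (14.06)²) = √(11149.2481 + 197.6836) = 106.52 km
6: √((-26.99)² + (-87.46)²) = √(728.4601 + 7649.2516) = 91.53 km
7: √((156.23)² + (-2.77)²) = √(24407.8129 + 7.6729) = 156.25 km
8: √((17.62)² + (-131.64)²) = √(310.4644 + 17329.0896) = 132.81 km
9: √((119.67)² + (61.82)²) = √(14320.9089 + 3821.7124) = 134.69 km
10: √((-48.93)² + (-5.05)²) = √(2394.1449 + 25.5025) = 49.19 km
11: √((-22.10)² + (-115.62)²) = √(488.4100 + 13367.9844) = 117.71 km
Sorted: 10 (49.19 km) < 4 (74.13 km) < 2 (78.09 km) < 6 (91.53 km) < 5 (106.52 km) < …

10, 4, 2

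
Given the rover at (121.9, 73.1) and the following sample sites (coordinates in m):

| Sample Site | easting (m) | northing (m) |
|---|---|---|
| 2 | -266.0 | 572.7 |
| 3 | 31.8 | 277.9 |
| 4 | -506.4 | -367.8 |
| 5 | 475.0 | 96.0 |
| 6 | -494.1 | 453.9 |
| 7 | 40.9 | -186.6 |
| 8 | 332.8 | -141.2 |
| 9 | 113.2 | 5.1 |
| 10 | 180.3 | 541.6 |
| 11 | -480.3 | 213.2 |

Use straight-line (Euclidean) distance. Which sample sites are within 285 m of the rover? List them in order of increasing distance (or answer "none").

Distances from (121.9, 73.1):
2: √((-387.9)² + (499.6)²) = √(150466.410 + 249600.160) = 632.5 m
3: √((-90.1)² + (204.8)²) = √(8118.010 + 41943.040) = 223.7 m
4: √((-628.3)² + (-440.9)²) = √(394760.890 + 194392.810) = 767.6 m
5: √((353.1)² + (22.9)²) = √(124679.610 + 524.410) = 353.8 m
6: √((-616.0)² + (380.8)²) = √(379456.000 + 145008.640) = 724.2 m
7: √((-81.0)² + (-259.7)²) = √(6561.000 + 67444.090) = 272.0 m
8: √((210.9)² + (-214.3)²) = √(44478.810 + 45924.490) = 300.7 m
9: √((-8.7)² + (-68.0)²) = √(75.690 + 4624.000) = 68.6 m
10: √((58.4)² + (468.5)²) = √(3410.560 + 219492.250) = 472.1 m
11: √((-602.2)² + (140.1)²) = √(362644.840 + 19628.010) = 618.3 m
Threshold 285 m: 9 (68.6 m), 3 (223.7 m), 7 (272.0 m) are within range.

9, 3, 7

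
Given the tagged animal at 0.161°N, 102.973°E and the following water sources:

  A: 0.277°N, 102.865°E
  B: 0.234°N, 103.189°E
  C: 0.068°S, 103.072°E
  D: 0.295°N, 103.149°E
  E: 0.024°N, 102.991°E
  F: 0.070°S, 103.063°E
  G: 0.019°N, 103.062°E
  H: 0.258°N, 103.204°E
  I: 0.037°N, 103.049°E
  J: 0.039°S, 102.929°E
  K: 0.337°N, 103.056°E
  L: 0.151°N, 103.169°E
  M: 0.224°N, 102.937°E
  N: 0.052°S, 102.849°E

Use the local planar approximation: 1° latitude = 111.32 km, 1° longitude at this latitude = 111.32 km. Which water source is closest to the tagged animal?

M

Distances from 0.161°N, 102.973°E:
A: 17.643 km
B: 25.381 km
C: 27.772 km
D: 24.625 km
E: 15.382 km
F: 27.598 km
G: 18.656 km
H: 27.890 km
I: 16.190 km
J: 22.796 km
K: 21.662 km
L: 21.847 km
M: 8.077 km
N: 27.436 km
Minimum: M at 8.077 km.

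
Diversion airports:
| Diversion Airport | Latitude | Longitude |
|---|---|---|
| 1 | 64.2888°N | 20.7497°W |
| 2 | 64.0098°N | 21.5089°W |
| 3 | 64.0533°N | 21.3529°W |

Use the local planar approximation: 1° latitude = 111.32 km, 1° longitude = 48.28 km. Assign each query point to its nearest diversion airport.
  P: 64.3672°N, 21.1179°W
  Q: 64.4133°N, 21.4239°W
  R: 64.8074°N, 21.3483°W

P at 64.3672°N, 21.1179°W:
  1: √((-0.0784·111.32)² + (0.3682·48.28)²) = √(76.169047 + 316.010921) = 19.8035 km
  2: √((-0.3574·111.32)² + (-0.3910·48.28)²) = √(1582.907335 + 356.359251) = 44.0371 km
  3: √((-0.3139·111.32)² + (-0.2350·48.28)²) = √(1221.037569 + 128.727178) = 36.7391 km
  → nearest: 1 (19.8035 km)
Q at 64.4133°N, 21.4239°W:
  1: √((-0.1245·111.32)² + (0.6742·48.28)²) = √(192.081305 + 1059.526978) = 35.3781 km
  2: √((-0.4035·111.32)² + (-0.0850·48.28)²) = √(2017.592586 + 16.841174) = 45.1047 km
  3: √((-0.3600·111.32)² + (0.0710·48.28)²) = √(1606.021655 + 11.750361) = 40.2215 km
  → nearest: 1 (35.3781 km)
R at 64.8074°N, 21.3483°W:
  1: √((-0.5186·111.32)² + (0.5986·48.28)²) = √(3332.816634 + 835.233583) = 64.5604 km
  2: √((-0.7976·111.32)² + (-0.1606·48.28)²) = √(7883.456688 + 60.120918) = 89.1268 km
  3: √((-0.7541·111.32)² + (-0.0046·48.28)²) = √(7047.000088 + 0.049323) = 83.9467 km
  → nearest: 1 (64.5604 km)

P→1; Q→1; R→1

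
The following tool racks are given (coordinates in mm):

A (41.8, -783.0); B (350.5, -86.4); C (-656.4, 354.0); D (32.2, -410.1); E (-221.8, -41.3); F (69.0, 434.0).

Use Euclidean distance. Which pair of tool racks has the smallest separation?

A and D

Pairwise distances:
A–B: 761.9 mm
A–C: 1334.3 mm
A–D: 373.0 mm
A–E: 787.1 mm
A–F: 1217.3 mm
B–C: 1099.0 mm
B–D: 454.0 mm
B–E: 574.1 mm
B–F: 591.7 mm
C–D: 1028.6 mm
C–E: 587.5 mm
C–F: 729.8 mm
D–E: 447.8 mm
D–F: 844.9 mm
E–F: 557.2 mm
Closest pair: A–D at 373.0 mm.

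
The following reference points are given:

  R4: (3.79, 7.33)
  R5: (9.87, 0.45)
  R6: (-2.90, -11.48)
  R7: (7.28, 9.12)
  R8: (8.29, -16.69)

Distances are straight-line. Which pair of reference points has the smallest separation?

Pairwise distances:
R4–R7: 3.92
R5–R7: 9.05
R4–R5: 9.18
R6–R8: 12.34
R5–R8: 17.21
R5–R6: 17.48
R4–R6: 19.96
R6–R7: 22.98
R4–R8: 24.44
R7–R8: 25.83
Closest pair: R4–R7 at 3.92.

R4 and R7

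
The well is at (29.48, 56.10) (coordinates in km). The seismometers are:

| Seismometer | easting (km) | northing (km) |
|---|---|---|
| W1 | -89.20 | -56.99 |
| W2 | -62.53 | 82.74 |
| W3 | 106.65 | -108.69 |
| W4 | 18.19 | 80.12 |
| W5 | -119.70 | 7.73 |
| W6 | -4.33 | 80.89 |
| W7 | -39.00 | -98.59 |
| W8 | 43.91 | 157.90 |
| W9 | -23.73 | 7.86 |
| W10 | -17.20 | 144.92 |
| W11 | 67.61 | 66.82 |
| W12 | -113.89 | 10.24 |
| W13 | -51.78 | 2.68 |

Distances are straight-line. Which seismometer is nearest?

Distances from (29.48, 56.10):
W1: 163.93 km
W2: 95.79 km
W3: 181.96 km
W4: 26.54 km
W5: 156.83 km
W6: 41.92 km
W7: 169.17 km
W8: 102.82 km
W9: 71.82 km
W10: 100.34 km
W11: 39.61 km
W12: 150.53 km
W13: 97.25 km
Minimum: W4 at 26.54 km.

W4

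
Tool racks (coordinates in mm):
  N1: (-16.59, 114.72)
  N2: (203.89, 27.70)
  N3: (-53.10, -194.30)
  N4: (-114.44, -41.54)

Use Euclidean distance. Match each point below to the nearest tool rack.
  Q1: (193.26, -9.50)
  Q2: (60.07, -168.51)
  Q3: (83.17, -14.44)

Q1 at (193.26, -9.50):
  N1: √((-209.85)² + (124.22)²) = √(44037.0225 + 15430.6084) = 243.86 mm
  N2: √((10.63)² + (37.20)²) = √(112.9969 + 1383.8400) = 38.69 mm
  N3: √((-246.36)² + (-184.80)²) = √(60693.2496 + 34151.0400) = 307.97 mm
  N4: √((-307.70)² + (-32.04)²) = √(94679.2900 + 1026.5616) = 309.36 mm
  → nearest: N2 (38.69 mm)
Q2 at (60.07, -168.51):
  N1: √((-76.66)² + (283.23)²) = √(5876.7556 + 80219.2329) = 293.42 mm
  N2: √((143.82)² + (196.21)²) = √(20684.1924 + 38498.3641) = 243.27 mm
  N3: √((-113.17)² + (-25.79)²) = √(12807.4489 + 665.1241) = 116.07 mm
  N4: √((-174.51)² + (126.97)²) = √(30453.7401 + 16121.3809) = 215.81 mm
  → nearest: N3 (116.07 mm)
Q3 at (83.17, -14.44):
  N1: √((-99.76)² + (129.16)²) = √(9952.0576 + 16682.3056) = 163.20 mm
  N2: √((120.72)² + (42.14)²) = √(14573.3184 + 1775.7796) = 127.86 mm
  N3: √((-136.27)² + (-179.86)²) = √(18569.5129 + 32349.6196) = 225.65 mm
  N4: √((-197.61)² + (-27.10)²) = √(39049.7121 + 734.4100) = 199.46 mm
  → nearest: N2 (127.86 mm)

Q1→N2; Q2→N3; Q3→N2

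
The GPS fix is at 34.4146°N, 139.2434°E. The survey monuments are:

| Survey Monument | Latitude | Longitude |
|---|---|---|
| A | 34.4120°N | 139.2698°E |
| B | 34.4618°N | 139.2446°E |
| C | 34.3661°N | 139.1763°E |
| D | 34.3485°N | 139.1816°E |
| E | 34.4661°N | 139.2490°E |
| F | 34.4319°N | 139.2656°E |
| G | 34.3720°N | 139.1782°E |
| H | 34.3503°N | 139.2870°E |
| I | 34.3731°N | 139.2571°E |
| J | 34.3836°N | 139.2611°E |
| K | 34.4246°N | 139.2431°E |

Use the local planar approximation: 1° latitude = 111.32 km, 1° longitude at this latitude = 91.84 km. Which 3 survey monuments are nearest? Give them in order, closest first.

Distances from 34.4146°N, 139.2434°E:
A: 2.4418 km
B: 5.2555 km
C: 8.1930 km
D: 9.2929 km
E: 5.7560 km
F: 2.8046 km
G: 7.6384 km
H: 8.2018 km
I: 4.7881 km
J: 3.8146 km
K: 1.1135 km
Sorted: K (1.1135 km) < A (2.4418 km) < F (2.8046 km) < J (3.8146 km) < I (4.7881 km) < …

K, A, F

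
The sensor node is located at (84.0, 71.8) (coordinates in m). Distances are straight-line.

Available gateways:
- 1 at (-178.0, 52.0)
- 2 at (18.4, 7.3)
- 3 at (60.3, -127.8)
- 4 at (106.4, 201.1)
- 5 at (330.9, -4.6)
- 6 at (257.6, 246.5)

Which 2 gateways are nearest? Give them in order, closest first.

2, 4

Distances from (84.0, 71.8):
1: √((-262.0)² + (-19.8)²) = √(68644.000 + 392.040) = 262.7 m
2: √((-65.6)² + (-64.5)²) = √(4303.360 + 4160.250) = 92.0 m
3: √((-23.7)² + (-199.6)²) = √(561.690 + 39840.160) = 201.0 m
4: √((22.4)² + (129.3)²) = √(501.760 + 16718.490) = 131.2 m
5: √((246.9)² + (-76.4)²) = √(60959.610 + 5836.960) = 258.5 m
6: √((173.6)² + (174.7)²) = √(30136.960 + 30520.090) = 246.3 m
Sorted: 2 (92.0 m) < 4 (131.2 m) < 3 (201.0 m) < 6 (246.3 m) < …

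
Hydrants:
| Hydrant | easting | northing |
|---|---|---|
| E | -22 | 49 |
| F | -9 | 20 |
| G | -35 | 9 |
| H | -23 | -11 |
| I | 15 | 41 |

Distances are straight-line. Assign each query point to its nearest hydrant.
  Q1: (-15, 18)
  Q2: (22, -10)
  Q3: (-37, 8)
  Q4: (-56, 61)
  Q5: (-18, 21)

Q1→F; Q2→F; Q3→G; Q4→E; Q5→F

Q1 at (-15, 18):
  E: √((-7)² + (31)²) = √(49.000 + 961.000) = 31.8
  F: √((6)² + (2)²) = √(36.000 + 4.000) = 6.3
  G: √((-20)² + (-9)²) = √(400.000 + 81.000) = 21.9
  H: √((-8)² + (-29)²) = √(64.000 + 841.000) = 30.1
  I: √((30)² + (23)²) = √(900.000 + 529.000) = 37.8
  → nearest: F (6.3)
Q2 at (22, -10):
  E: √((-44)² + (59)²) = √(1936.000 + 3481.000) = 73.6
  F: √((-31)² + (30)²) = √(961.000 + 900.000) = 43.1
  G: √((-57)² + (19)²) = √(3249.000 + 361.000) = 60.1
  H: √((-45)² + (-1)²) = √(2025.000 + 1.000) = 45.0
  I: √((-7)² + (51)²) = √(49.000 + 2601.000) = 51.5
  → nearest: F (43.1)
Q3 at (-37, 8):
  E: √((15)² + (41)²) = √(225.000 + 1681.000) = 43.7
  F: √((28)² + (12)²) = √(784.000 + 144.000) = 30.5
  G: √((2)² + (1)²) = √(4.000 + 1.000) = 2.2
  H: √((14)² + (-19)²) = √(196.000 + 361.000) = 23.6
  I: √((52)² + (33)²) = √(2704.000 + 1089.000) = 61.6
  → nearest: G (2.2)
Q4 at (-56, 61):
  E: √((34)² + (-12)²) = √(1156.000 + 144.000) = 36.1
  F: √((47)² + (-41)²) = √(2209.000 + 1681.000) = 62.4
  G: √((21)² + (-52)²) = √(441.000 + 2704.000) = 56.1
  H: √((33)² + (-72)²) = √(1089.000 + 5184.000) = 79.2
  I: √((71)² + (-20)²) = √(5041.000 + 400.000) = 73.8
  → nearest: E (36.1)
Q5 at (-18, 21):
  E: √((-4)² + (28)²) = √(16.000 + 784.000) = 28.3
  F: √((9)² + (-1)²) = √(81.000 + 1.000) = 9.1
  G: √((-17)² + (-12)²) = √(289.000 + 144.000) = 20.8
  H: √((-5)² + (-32)²) = √(25.000 + 1024.000) = 32.4
  I: √((33)² + (20)²) = √(1089.000 + 400.000) = 38.6
  → nearest: F (9.1)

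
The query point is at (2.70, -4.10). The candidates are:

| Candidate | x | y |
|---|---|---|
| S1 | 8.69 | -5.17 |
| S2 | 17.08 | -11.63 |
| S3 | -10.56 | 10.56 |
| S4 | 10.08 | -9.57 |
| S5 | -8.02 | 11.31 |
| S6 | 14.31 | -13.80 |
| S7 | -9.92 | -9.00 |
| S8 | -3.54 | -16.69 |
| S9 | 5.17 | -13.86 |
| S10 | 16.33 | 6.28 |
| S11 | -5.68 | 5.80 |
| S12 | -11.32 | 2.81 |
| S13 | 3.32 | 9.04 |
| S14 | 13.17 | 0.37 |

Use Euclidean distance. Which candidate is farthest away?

S3

Distances from (2.70, -4.10):
S1: 6.08
S2: 16.23
S3: 19.77
S4: 9.19
S5: 18.77
S6: 15.13
S7: 13.54
S8: 14.05
S9: 10.07
S10: 17.13
S11: 12.97
S12: 15.63
S13: 13.15
S14: 11.38
Maximum: S3 at 19.77.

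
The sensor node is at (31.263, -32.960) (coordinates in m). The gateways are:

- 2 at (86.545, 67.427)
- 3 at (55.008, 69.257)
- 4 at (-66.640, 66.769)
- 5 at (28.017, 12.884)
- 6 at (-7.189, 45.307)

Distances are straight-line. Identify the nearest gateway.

5

Distances from (31.263, -32.960):
2: 114.602 m
3: 104.939 m
4: 139.753 m
5: 45.959 m
6: 87.203 m
Minimum: 5 at 45.959 m.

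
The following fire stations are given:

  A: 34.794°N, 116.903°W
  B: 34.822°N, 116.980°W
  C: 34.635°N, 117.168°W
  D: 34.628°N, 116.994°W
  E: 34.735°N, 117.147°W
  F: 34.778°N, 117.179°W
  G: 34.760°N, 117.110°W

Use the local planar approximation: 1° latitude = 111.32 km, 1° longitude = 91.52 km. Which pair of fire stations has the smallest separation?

Pairwise distances:
E–G: 4.383 km
E–F: 5.612 km
F–G: 6.625 km
A–B: 7.706 km
C–E: 11.297 km
B–G: 13.755 km
C–G: 14.893 km
C–D: 15.944 km
C–F: 15.951 km
B–E: 18.094 km
D–G: 18.128 km
D–E: 18.383 km
B–F: 18.860 km
A–G: 19.319 km
A–D: 20.269 km
B–D: 21.634 km
A–E: 23.277 km
D–F: 23.780 km
A–F: 25.322 km
B–C: 27.007 km
A–C: 30.025 km
Closest pair: E–G at 4.383 km.

E and G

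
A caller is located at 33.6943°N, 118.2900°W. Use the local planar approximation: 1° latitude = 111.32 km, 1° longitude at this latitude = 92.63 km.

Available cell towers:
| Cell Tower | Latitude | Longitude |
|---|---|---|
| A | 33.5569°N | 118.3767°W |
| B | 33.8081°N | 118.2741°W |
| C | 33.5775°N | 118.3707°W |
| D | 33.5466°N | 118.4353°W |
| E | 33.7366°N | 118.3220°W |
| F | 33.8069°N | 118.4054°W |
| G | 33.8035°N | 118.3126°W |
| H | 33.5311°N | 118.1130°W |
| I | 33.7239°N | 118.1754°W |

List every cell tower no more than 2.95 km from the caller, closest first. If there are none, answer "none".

Distances from 33.6943°N, 118.2900°W:
A: √((-0.1374·111.32)² + (-0.0867·92.63)²) = √(233.948282 + 64.497298) = 17.2756 km
B: √((0.1138·111.32)² + (0.0159·92.63)²) = √(160.483697 + 2.169190) = 12.7535 km
C: √((-0.1168·111.32)² + (-0.0807·92.63)²) = √(169.056581 + 55.879228) = 14.9979 km
D: √((-0.1477·111.32)² + (-0.1453·92.63)²) = √(270.338180 + 181.148423) = 21.2482 km
E: √((0.0423·111.32)² + (-0.0320·92.63)²) = √(22.173136 + 8.786245) = 5.5641 km
F: √((0.1126·111.32)² + (-0.1154·92.63)²) = √(157.116999 + 114.265453) = 16.4737 km
G: √((0.1092·111.32)² + (-0.0226·92.63)²) = √(147.771837 + 4.382483) = 12.3351 km
H: √((-0.1632·111.32)² + (0.1770·92.63)²) = √(330.055295 + 268.812748) = 24.4718 km
I: √((0.0296·111.32)² + (0.1146·92.63)²) = √(10.857499 + 112.686675) = 11.1150 km
Threshold 2.95 km: none within range.

none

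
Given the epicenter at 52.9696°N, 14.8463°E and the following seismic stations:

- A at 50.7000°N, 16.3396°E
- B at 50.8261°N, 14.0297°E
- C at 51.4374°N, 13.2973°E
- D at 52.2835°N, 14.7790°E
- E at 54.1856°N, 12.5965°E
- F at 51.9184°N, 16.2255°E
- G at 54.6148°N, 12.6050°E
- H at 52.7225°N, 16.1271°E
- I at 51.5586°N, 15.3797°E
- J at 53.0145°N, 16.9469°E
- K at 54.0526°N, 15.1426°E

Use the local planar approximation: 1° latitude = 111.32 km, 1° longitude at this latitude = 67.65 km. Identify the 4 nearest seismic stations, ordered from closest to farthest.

Distances from 52.9696°N, 14.8463°E:
A: √((-2.2696·111.32)² + (1.4933·67.65)²) = √(63832.968425 + 10205.392963) = 272.0999 km
B: √((-2.1435·111.32)² + (-0.8166·67.65)²) = √(56936.841432 + 3051.787944) = 244.9258 km
C: √((-1.5322·111.32)² + (-1.5490·67.65)²) = √(29092.250025 + 10980.912663) = 200.1828 km
D: √((-0.6861·111.32)² + (-0.0673·67.65)²) = √(5833.392971 + 20.728398) = 76.5122 km
E: √((1.2160·111.32)² + (-2.2498·67.65)²) = √(18323.715713 + 23164.526469) = 203.6866 km
F: √((-1.0512·111.32)² + (1.3792·67.65)²) = √(13693.583040 + 8705.427416) = 149.6630 km
G: √((1.6452·111.32)² + (-2.2413·67.65)²) = √(33541.601663 + 22989.820697) = 237.7634 km
H: √((-0.2471·111.32)² + (1.2808·67.65)²) = √(756.644511 + 7507.550111) = 90.9076 km
I: √((-1.4110·111.32)² + (0.5334·67.65)²) = √(24671.776539 + 1302.091862) = 161.1641 km
J: √((0.0449·111.32)² + (2.1006·67.65)²) = √(24.982683 + 20193.998709) = 142.1935 km
K: √((1.0830·111.32)² + (0.2963·67.65)²) = √(14534.607507 + 401.789798) = 122.2146 km
Sorted: D (76.5122 km) < H (90.9076 km) < K (122.2146 km) < J (142.1935 km) < F (149.6630 km) < I (161.1641 km) < …

D, H, K, J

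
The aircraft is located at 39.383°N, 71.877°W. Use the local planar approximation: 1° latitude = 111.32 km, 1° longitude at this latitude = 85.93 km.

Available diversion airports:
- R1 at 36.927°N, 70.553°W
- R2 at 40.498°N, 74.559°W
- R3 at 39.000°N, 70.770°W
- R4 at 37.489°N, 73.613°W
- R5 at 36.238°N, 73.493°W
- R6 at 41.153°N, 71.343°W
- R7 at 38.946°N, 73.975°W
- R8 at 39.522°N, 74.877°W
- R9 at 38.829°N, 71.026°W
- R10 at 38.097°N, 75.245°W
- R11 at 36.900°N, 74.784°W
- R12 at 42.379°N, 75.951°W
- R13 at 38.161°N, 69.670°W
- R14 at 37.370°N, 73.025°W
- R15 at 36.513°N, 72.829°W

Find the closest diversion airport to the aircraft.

Distances from 39.383°N, 71.877°W:
R1: √((-2.456·111.32)² + (1.324·85.93)²) = √(74748.60986 + 12943.91325) = 296.129 km
R2: √((1.115·111.32)² + (-2.682·85.93)²) = √(15406.22124 + 53113.77514) = 261.763 km
R3: √((-0.383·111.32)² + (1.107·85.93)²) = √(1817.79098 + 9048.67240) = 104.242 km
R4: √((-1.894·111.32)² + (-1.736·85.93)²) = √(44453.53933 + 22253.02548) = 258.276 km
R5: √((-3.145·111.32)² + (-1.616·85.93)²) = √(122570.99028 + 19282.89944) = 376.635 km
R6: √((1.770·111.32)² + (0.534·85.93)²) = √(38823.34292 + 2105.58190) = 202.309 km
R7: √((-0.437·111.32)² + (-2.098·85.93)²) = √(2366.51504 + 32501.28944) = 186.729 km
R8: √((0.139·111.32)² + (-3.000·85.93)²) = √(239.42858 + 66455.68410) = 258.254 km
R9: √((-0.554·111.32)² + (0.851·85.93)²) = √(3803.34678 + 5347.47476) = 95.660 km
R10: √((-1.286·111.32)² + (-3.368·85.93)²) = √(20494.07553 + 83759.44466) = 322.883 km
R11: √((-2.483·111.32)² + (-2.907·85.93)²) = √(76401.13923 + 62399.29560) = 372.559 km
R12: √((2.996·111.32)² + (-4.074·85.93)²) = √(111232.06846 + 122555.18021) = 483.516 km
R13: √((-1.222·111.32)² + (2.207·85.93)²) = √(18504.98797 + 35966.17805) = 233.391 km
R14: √((-2.013·111.32)² + (-1.148·85.93)²) = √(50215.05528 + 9731.35688) = 244.840 km
R15: √((-2.870·111.32)² + (-0.952·85.93)²) = √(102072.83773 + 6692.11692) = 329.795 km
Minimum: R9 at 95.660 km.

R9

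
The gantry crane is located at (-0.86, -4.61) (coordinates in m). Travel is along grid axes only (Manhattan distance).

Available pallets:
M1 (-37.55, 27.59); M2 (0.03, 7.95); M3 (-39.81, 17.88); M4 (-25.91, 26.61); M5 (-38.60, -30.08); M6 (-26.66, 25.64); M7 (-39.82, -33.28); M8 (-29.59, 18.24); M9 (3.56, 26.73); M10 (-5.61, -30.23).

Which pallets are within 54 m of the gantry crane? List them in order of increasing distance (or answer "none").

M2, M10, M9, M8

Distances from (-0.86, -4.61):
M1: |-36.69| + |32.20| = 36.69 + 32.20 = 68.89 m
M2: |0.89| + |12.56| = 0.89 + 12.56 = 13.45 m
M3: |-38.95| + |22.49| = 38.95 + 22.49 = 61.44 m
M4: |-25.05| + |31.22| = 25.05 + 31.22 = 56.27 m
M5: |-37.74| + |-25.47| = 37.74 + 25.47 = 63.21 m
M6: |-25.80| + |30.25| = 25.80 + 30.25 = 56.05 m
M7: |-38.96| + |-28.67| = 38.96 + 28.67 = 67.63 m
M8: |-28.73| + |22.85| = 28.73 + 22.85 = 51.58 m
M9: |4.42| + |31.34| = 4.42 + 31.34 = 35.76 m
M10: |-4.75| + |-25.62| = 4.75 + 25.62 = 30.37 m
Threshold 54 m: M2 (13.45 m), M10 (30.37 m), M9 (35.76 m), M8 (51.58 m) are within range.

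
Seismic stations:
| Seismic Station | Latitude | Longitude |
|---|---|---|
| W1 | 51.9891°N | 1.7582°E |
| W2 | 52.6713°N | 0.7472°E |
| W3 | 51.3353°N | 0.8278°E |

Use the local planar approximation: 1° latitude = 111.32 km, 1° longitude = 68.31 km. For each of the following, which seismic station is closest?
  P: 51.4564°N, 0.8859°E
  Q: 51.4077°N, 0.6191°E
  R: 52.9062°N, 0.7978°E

P→W3; Q→W3; R→W2

P at 51.4564°N, 0.8859°E:
  W1: 84.0660 km
  W2: 135.5741 km
  W3: 14.0529 km
  → nearest: W3 (14.0529 km)
Q at 51.4077°N, 0.6191°E:
  W1: 101.2105 km
  W2: 140.9359 km
  W3: 16.3768 km
  → nearest: W3 (16.3768 km)
R at 52.9062°N, 0.7978°E:
  W1: 121.3536 km
  W2: 26.3765 km
  W3: 174.8846 km
  → nearest: W2 (26.3765 km)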